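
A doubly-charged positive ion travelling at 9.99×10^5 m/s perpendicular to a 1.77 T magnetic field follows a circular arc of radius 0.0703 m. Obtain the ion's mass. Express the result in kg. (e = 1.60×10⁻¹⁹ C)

qvB = mv²/r ⇒ m = qBr/v.
m = (2×1.60×10^-19)(1.77)(0.0703) / (9.99×10^5) = 3.99×10^-26 kg.

m ≈ 3.99×10^-26 kg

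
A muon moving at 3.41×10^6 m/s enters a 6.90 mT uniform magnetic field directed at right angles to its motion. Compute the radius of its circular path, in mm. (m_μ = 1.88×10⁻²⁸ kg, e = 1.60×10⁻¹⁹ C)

r ≈ 581 mm

The magnetic force provides the centripetal force: qvB = mv²/r, so r = mv/(qB).
r = (1.88×10^-28 kg)(3.41×10^6 m/s) / [(1×1.60×10^-19 C)(6.90×10^-3 T)] = 0.581 m.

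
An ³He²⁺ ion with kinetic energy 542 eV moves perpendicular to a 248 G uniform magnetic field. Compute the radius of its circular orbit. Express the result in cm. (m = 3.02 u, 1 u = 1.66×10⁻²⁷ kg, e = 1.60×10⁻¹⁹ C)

r ≈ 11.7 cm

Convert the energy: K = 542 eV = 8.67×10^-17 J.
v = √(2K/m) = √(2·8.67×10^-17/5.01×10^-27) = 1.86×10^5 m/s.
r = mv/(qB) = (5.01×10^-27)(1.86×10^5) / [(2×1.60×10^-19)(0.0248)] = 0.117 m.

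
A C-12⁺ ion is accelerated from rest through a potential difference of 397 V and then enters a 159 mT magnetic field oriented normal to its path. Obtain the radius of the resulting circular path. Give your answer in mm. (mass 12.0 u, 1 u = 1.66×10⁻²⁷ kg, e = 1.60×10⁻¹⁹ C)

r ≈ 62.5 mm

The kinetic energy gained is K = qV = (1×1.60×10^-19)(397) = 6.35×10^-17 J.
v = √(2K/m) = 7.99×10^4 m/s.
r = mv/(qB) = (1.99×10^-26)(7.99×10^4) / [(1×1.60×10^-19)(0.159)] = 0.0625 m.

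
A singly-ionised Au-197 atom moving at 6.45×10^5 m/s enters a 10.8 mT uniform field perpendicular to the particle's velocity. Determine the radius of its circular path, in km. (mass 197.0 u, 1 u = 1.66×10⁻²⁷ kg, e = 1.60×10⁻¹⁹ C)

r ≈ 0.122 km

The magnetic force provides the centripetal force: qvB = mv²/r, so r = mv/(qB).
r = (3.27×10^-25 kg)(6.45×10^5 m/s) / [(1×1.60×10^-19 C)(0.0108 T)] = 122 m.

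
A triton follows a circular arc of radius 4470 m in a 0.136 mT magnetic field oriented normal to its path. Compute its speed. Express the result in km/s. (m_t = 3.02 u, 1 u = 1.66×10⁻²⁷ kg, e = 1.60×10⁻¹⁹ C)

From qvB = mv²/r, v = qBr/m.
v = (1×1.60×10^-19)(1.36×10^-4)(4470) / (5.01×10^-27) = 1.94×10^7 m/s.

v ≈ 19400 km/s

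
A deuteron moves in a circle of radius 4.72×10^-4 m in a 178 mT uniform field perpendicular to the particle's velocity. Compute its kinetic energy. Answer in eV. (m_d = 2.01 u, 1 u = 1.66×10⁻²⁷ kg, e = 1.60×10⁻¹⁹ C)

K ≈ 0.169 eV

v = qBr/m = (1×1.60×10^-19)(0.178)(4.72×10^-4) / (3.34×10^-27) = 4030 m/s.
K = ½mv² = 0.5·(3.34×10^-27)·(4030)² = 2.71×10^-20 J = 0.169 eV.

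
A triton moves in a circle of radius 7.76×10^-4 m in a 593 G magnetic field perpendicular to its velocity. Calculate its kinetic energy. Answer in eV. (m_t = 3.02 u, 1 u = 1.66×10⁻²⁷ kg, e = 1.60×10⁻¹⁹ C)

v = qBr/m = (1×1.60×10^-19)(0.0593)(7.76×10^-4) / (5.01×10^-27) = 1470 m/s.
K = ½mv² = 0.5·(5.01×10^-27)·(1470)² = 5.41×10^-21 J = 0.0338 eV.

K ≈ 0.0338 eV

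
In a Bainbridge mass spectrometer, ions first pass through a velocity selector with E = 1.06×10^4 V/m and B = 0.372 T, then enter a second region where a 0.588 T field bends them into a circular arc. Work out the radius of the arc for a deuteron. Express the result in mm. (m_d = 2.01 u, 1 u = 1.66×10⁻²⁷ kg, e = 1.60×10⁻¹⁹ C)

r ≈ 1.01 mm

The selector passes v = E/B = 1.06×10^4/0.372 = 2.85×10^4 m/s.
In the deflection region, r = mv/(qB₂) = (3.34×10^-27)(2.85×10^4) / [(1×1.60×10^-19)(0.588)] = 1.01×10^-3 m.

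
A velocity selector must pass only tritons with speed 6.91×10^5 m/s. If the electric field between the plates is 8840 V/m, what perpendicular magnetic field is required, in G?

B ≈ 128 G

qE = qvB ⇒ B = E/v = (8840) / (6.91×10^5) = 0.0128 T.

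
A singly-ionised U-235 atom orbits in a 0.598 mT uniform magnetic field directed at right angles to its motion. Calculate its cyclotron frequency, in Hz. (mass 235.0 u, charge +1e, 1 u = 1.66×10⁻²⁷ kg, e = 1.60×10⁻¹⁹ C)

f = qB/(2πm) = (1×1.60×10^-19)(5.98×10^-4) / [2π(3.90×10^-25)] = 39.0 Hz.

f ≈ 39.0 Hz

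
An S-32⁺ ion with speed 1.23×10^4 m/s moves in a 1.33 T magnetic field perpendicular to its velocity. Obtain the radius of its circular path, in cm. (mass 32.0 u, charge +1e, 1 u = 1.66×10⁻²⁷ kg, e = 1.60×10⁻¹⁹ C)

r ≈ 0.307 cm

The magnetic force provides the centripetal force: qvB = mv²/r, so r = mv/(qB).
r = (5.31×10^-26 kg)(1.23×10^4 m/s) / [(1×1.60×10^-19 C)(1.33 T)] = 3.07×10^-3 m.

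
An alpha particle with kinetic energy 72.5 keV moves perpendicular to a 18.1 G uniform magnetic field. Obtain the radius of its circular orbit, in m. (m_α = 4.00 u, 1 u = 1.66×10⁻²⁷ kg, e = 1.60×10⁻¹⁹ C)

r ≈ 21.4 m

Convert the energy: K = 72.5 keV = 1.16×10^-14 J.
v = √(2K/m) = √(2·1.16×10^-14/6.64×10^-27) = 1.87×10^6 m/s.
r = mv/(qB) = (6.64×10^-27)(1.87×10^6) / [(2×1.60×10^-19)(1.81×10^-3)] = 21.4 m.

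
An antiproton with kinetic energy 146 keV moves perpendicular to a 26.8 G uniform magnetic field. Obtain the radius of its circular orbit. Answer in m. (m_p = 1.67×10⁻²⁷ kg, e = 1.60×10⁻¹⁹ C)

Convert the energy: K = 146 keV = 2.34×10^-14 J.
v = √(2K/m) = √(2·2.34×10^-14/1.67×10^-27) = 5.29×10^6 m/s.
r = mv/(qB) = (1.67×10^-27)(5.29×10^6) / [(1×1.60×10^-19)(2.68×10^-3)] = 20.6 m.

r ≈ 20.6 m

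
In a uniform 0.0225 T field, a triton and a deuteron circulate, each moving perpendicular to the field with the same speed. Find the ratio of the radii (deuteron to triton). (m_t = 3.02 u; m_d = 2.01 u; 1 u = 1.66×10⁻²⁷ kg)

ratio ≈ 0.666

r = mv/(qB) ⇒ at equal v, r ∝ m/q.
r_{deuteron}/r_{triton} = 0.666.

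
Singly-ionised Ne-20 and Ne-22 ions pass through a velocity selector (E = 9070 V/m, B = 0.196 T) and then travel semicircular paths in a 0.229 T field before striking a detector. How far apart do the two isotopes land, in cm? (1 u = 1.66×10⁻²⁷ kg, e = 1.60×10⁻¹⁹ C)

Both emerge at v = E/B₁ = 4.63×10^4 m/s.
r = mv/(qB₂), so r₁ = 0.04193 m and r₂ = 0.04612 m, giving Δr = 4.19×10^-3 m.
After a semicircle each ion lands a diameter 2r from the entry slit, so the separation is 2Δr = 8.39×10^-3 m.

Δd ≈ 0.839 cm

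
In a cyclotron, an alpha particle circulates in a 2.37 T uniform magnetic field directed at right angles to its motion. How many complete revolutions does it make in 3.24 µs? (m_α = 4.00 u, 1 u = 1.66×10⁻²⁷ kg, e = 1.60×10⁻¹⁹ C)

T = 2πm/(qB) = 2π(6.64×10^-27) / [(2×1.60×10^-19)(2.37)] = 5.5011×10^-8 s.
N = t/T = 3.24×10^-6 / 5.5011×10^-8 ≈ 58.90, so 58 complete revolutions.

N = 58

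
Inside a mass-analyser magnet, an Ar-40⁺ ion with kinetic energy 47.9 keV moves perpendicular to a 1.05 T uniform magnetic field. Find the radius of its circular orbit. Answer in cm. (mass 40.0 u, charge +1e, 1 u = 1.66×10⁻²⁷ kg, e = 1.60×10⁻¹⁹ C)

Convert the energy: K = 47.9 keV = 7.66×10^-15 J.
v = √(2K/m) = √(2·7.66×10^-15/6.64×10^-26) = 4.80×10^5 m/s.
r = mv/(qB) = (6.64×10^-26)(4.80×10^5) / [(1×1.60×10^-19)(1.05)] = 0.190 m.

r ≈ 19.0 cm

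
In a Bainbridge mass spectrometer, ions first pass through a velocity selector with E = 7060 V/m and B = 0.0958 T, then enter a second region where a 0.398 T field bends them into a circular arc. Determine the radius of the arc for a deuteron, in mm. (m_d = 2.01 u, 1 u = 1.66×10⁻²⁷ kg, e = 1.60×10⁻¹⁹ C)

The selector passes v = E/B = 7060/0.0958 = 7.37×10^4 m/s.
In the deflection region, r = mv/(qB₂) = (3.34×10^-27)(7.37×10^4) / [(1×1.60×10^-19)(0.398)] = 3.86×10^-3 m.

r ≈ 3.86 mm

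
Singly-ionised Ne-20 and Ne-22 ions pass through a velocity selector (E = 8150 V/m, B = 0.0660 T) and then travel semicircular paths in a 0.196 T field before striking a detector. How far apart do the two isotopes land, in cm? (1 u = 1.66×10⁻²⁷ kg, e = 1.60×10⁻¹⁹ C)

Both emerge at v = E/B₁ = 1.23×10^5 m/s.
r = mv/(qB₂), so r₁ = 0.1307 m and r₂ = 0.1438 m, giving Δr = 0.0131 m.
After a semicircle each ion lands a diameter 2r from the entry slit, so the separation is 2Δr = 0.0261 m.

Δd ≈ 2.61 cm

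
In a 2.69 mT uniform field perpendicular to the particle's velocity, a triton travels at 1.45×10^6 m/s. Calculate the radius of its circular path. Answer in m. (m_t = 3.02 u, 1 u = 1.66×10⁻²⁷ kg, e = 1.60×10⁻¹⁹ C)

r ≈ 16.9 m

The magnetic force provides the centripetal force: qvB = mv²/r, so r = mv/(qB).
r = (5.01×10^-27 kg)(1.45×10^6 m/s) / [(1×1.60×10^-19 C)(2.69×10^-3 T)] = 16.9 m.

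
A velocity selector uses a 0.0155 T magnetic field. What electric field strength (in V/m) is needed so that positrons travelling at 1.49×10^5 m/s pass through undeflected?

E ≈ 2310 V/m

qE = qvB ⇒ E = vB = (1.49×10^5)(0.0155) = 2310 V/m.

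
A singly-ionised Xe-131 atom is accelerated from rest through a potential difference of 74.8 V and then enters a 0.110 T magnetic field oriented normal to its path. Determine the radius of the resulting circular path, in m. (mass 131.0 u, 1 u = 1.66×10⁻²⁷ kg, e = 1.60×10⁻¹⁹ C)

The kinetic energy gained is K = qV = (1×1.60×10^-19)(74.8) = 1.20×10^-17 J.
v = √(2K/m) = 1.05×10^4 m/s.
r = mv/(qB) = (2.17×10^-25)(1.05×10^4) / [(1×1.60×10^-19)(0.110)] = 0.130 m.

r ≈ 0.130 m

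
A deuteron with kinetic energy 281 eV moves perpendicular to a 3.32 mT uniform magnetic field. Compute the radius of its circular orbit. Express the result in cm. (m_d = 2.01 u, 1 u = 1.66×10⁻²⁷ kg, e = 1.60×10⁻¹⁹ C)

Convert the energy: K = 281 eV = 4.50×10^-17 J.
v = √(2K/m) = √(2·4.50×10^-17/3.34×10^-27) = 1.64×10^5 m/s.
r = mv/(qB) = (3.34×10^-27)(1.64×10^5) / [(1×1.60×10^-19)(3.32×10^-3)] = 1.03 m.

r ≈ 103 cm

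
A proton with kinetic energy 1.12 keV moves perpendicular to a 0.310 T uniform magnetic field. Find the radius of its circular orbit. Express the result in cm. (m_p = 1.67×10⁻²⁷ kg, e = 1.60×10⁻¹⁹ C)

r ≈ 1.56 cm

Convert the energy: K = 1.12 keV = 1.79×10^-16 J.
v = √(2K/m) = √(2·1.79×10^-16/1.67×10^-27) = 4.63×10^5 m/s.
r = mv/(qB) = (1.67×10^-27)(4.63×10^5) / [(1×1.60×10^-19)(0.310)] = 0.0156 m.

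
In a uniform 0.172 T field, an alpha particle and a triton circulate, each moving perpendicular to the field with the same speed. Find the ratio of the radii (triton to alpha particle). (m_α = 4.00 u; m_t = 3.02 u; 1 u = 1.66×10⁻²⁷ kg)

ratio ≈ 1.51

r = mv/(qB) ⇒ at equal v, r ∝ m/q.
r_{triton}/r_{alpha particle} = 1.51.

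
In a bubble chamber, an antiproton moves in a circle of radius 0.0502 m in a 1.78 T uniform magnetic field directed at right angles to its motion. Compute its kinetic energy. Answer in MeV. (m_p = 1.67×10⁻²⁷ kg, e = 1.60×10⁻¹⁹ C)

v = qBr/m = (1×1.60×10^-19)(1.78)(0.0502) / (1.67×10^-27) = 8.56×10^6 m/s.
K = ½mv² = 0.5·(1.67×10^-27)·(8.56×10^6)² = 6.12×10^-14 J = 0.382 MeV.

K ≈ 0.382 MeV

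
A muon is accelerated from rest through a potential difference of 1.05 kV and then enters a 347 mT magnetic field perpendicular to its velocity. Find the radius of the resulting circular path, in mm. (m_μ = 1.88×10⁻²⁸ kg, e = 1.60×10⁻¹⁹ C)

r ≈ 4.53 mm

The kinetic energy gained is K = qV = (1×1.60×10^-19)(1050) = 1.68×10^-16 J.
v = √(2K/m) = 1.34×10^6 m/s.
r = mv/(qB) = (1.88×10^-28)(1.34×10^6) / [(1×1.60×10^-19)(0.347)] = 4.53×10^-3 m.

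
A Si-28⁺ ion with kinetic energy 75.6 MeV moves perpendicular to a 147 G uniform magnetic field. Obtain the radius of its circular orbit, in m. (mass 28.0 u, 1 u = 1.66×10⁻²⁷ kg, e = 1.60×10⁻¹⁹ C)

Convert the energy: K = 75.6 MeV = 1.21×10^-11 J.
v = √(2K/m) = √(2·1.21×10^-11/4.65×10^-26) = 2.28×10^7 m/s.
r = mv/(qB) = (4.65×10^-26)(2.28×10^7) / [(1×1.60×10^-19)(0.0147)] = 451 m.

r ≈ 451 m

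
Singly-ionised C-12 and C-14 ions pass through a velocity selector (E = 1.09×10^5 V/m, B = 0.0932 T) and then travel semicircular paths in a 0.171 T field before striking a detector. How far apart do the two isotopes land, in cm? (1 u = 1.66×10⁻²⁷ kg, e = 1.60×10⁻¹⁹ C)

Δd ≈ 28.4 cm

Both emerge at v = E/B₁ = 1.17×10^6 m/s.
r = mv/(qB₂), so r₁ = 0.851 m and r₂ = 0.993 m, giving Δr = 0.142 m.
After a semicircle each ion lands a diameter 2r from the entry slit, so the separation is 2Δr = 0.284 m.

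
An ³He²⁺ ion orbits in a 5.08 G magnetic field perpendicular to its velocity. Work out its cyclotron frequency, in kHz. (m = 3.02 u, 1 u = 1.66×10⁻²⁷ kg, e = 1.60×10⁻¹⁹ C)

f ≈ 5.16 kHz

f = qB/(2πm) = (2×1.60×10^-19)(5.08×10^-4) / [2π(5.01×10^-27)] = 5160 Hz.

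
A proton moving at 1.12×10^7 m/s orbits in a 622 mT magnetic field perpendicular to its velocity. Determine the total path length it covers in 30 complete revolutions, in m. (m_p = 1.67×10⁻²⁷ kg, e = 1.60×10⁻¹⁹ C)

L ≈ 35.4 m

r = mv/(qB) = 0.188 m, so one revolution covers 2πr = 1.18 m.
In 30 revolutions: L = 30·2πr = 35.4 m.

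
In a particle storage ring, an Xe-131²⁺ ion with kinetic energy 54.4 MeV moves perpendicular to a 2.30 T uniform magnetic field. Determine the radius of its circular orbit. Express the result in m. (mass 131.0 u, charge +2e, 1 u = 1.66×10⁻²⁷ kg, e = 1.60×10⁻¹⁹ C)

r ≈ 2.64 m

Convert the energy: K = 54.4 MeV = 8.70×10^-12 J.
v = √(2K/m) = √(2·8.70×10^-12/2.17×10^-25) = 8.95×10^6 m/s.
r = mv/(qB) = (2.17×10^-25)(8.95×10^6) / [(2×1.60×10^-19)(2.30)] = 2.64 m.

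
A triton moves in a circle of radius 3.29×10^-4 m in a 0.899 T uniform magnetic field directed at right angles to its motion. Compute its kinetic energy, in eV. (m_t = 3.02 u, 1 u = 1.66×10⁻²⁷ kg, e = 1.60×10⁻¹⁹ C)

K ≈ 1.40 eV

v = qBr/m = (1×1.60×10^-19)(0.899)(3.29×10^-4) / (5.01×10^-27) = 9440 m/s.
K = ½mv² = 0.5·(5.01×10^-27)·(9440)² = 2.23×10^-19 J = 1.40 eV.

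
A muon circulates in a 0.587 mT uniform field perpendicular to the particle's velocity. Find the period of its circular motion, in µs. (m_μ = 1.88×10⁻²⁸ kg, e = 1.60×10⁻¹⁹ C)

The cyclotron period is independent of speed: T = 2πm/(qB).
T = 2π(1.88×10^-28) / [(1×1.60×10^-19)(5.87×10^-4)] = 1.26×10^-5 s.

T ≈ 12.6 µs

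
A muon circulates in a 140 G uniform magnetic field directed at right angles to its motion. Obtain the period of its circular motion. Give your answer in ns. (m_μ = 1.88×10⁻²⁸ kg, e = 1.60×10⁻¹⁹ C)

T ≈ 527 ns

The cyclotron period is independent of speed: T = 2πm/(qB).
T = 2π(1.88×10^-28) / [(1×1.60×10^-19)(0.0140)] = 5.27×10^-7 s.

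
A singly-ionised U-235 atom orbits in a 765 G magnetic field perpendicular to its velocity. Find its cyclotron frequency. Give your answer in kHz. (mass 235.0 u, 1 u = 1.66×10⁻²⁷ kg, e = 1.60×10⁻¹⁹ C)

f = qB/(2πm) = (1×1.60×10^-19)(0.0765) / [2π(3.90×10^-25)] = 4990 Hz.

f ≈ 4.99 kHz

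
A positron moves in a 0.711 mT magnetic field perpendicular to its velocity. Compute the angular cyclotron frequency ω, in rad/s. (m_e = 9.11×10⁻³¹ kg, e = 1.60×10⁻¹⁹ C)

ω = qB/m = (1×1.60×10^-19)(7.11×10^-4) / (9.11×10^-31) = 1.25×10^8 rad/s.

ω ≈ 1.25×10^8 rad/s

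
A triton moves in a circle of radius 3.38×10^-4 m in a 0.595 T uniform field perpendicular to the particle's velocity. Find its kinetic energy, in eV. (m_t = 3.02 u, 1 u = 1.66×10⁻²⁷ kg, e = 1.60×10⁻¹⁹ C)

v = qBr/m = (1×1.60×10^-19)(0.595)(3.38×10^-4) / (5.01×10^-27) = 6420 m/s.
K = ½mv² = 0.5·(5.01×10^-27)·(6420)² = 1.03×10^-19 J = 0.645 eV.

K ≈ 0.645 eV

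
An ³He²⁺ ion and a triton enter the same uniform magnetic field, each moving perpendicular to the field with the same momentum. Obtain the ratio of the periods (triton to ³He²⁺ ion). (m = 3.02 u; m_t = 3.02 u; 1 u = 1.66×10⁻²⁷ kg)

ratio ≈ 2.00

T = 2πm/(qB) is independent of speed, so T₂/T₁ = (m₂/q₂)/(m₁/q₁).
T_{triton}/T_{³He²⁺ ion} = (5.01×10^-27/1e) / (5.01×10^-27/2e) = 2.00.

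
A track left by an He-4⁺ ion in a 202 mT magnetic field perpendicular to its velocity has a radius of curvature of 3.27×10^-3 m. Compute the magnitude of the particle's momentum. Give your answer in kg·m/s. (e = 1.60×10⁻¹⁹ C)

p ≈ 1.06×10^-22 kg·m/s

Since qvB = mv²/r, the momentum p = mv = qBr.
p = (1×1.60×10^-19)(0.202)(3.27×10^-3) = 1.06×10^-22 kg·m/s.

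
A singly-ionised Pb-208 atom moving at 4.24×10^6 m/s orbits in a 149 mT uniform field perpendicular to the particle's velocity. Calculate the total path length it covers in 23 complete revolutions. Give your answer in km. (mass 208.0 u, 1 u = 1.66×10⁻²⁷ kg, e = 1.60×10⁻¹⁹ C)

L ≈ 8.87 km

r = mv/(qB) = 61.4 m, so one revolution covers 2πr = 386 m.
In 23 revolutions: L = 23·2πr = 8870 m.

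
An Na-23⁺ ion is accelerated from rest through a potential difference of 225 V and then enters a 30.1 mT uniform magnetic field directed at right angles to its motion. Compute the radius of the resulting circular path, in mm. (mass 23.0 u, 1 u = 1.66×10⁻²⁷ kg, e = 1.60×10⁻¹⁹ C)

r ≈ 344 mm

The kinetic energy gained is K = qV = (1×1.60×10^-19)(225) = 3.60×10^-17 J.
v = √(2K/m) = 4.34×10^4 m/s.
r = mv/(qB) = (3.82×10^-26)(4.34×10^4) / [(1×1.60×10^-19)(0.0301)] = 0.344 m.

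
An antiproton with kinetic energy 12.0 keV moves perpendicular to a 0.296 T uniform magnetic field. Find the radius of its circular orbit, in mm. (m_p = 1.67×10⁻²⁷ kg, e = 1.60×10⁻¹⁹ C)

Convert the energy: K = 12.0 keV = 1.92×10^-15 J.
v = √(2K/m) = √(2·1.92×10^-15/1.67×10^-27) = 1.52×10^6 m/s.
r = mv/(qB) = (1.67×10^-27)(1.52×10^6) / [(1×1.60×10^-19)(0.296)] = 0.0535 m.

r ≈ 53.5 mm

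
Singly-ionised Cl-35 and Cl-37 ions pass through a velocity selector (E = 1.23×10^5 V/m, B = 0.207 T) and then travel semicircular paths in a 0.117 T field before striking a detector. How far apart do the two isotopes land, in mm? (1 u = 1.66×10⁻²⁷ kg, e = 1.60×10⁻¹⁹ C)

Δd ≈ 211 mm

Both emerge at v = E/B₁ = 5.94×10^5 m/s.
r = mv/(qB₂), so r₁ = 1.844 m and r₂ = 1.950 m, giving Δr = 0.105 m.
After a semicircle each ion lands a diameter 2r from the entry slit, so the separation is 2Δr = 0.211 m.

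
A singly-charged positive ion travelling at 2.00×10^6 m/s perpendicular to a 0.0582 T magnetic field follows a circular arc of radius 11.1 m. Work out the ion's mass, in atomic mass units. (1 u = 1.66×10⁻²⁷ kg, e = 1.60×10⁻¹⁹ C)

qvB = mv²/r ⇒ m = qBr/v.
m = (1×1.60×10^-19)(0.0582)(11.1) / (2.00×10^6) = 5.17×10^-26 kg = 31.1 u.

m ≈ 31.1 u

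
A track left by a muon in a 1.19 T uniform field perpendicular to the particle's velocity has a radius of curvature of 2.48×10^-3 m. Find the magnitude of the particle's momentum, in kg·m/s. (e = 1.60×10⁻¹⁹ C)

Since qvB = mv²/r, the momentum p = mv = qBr.
p = (1×1.60×10^-19)(1.19)(2.48×10^-3) = 4.72×10^-22 kg·m/s.

p ≈ 4.72×10^-22 kg·m/s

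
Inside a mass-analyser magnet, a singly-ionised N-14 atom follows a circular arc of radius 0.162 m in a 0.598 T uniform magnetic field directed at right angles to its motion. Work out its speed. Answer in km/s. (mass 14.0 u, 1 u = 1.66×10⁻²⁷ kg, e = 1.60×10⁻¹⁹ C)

v ≈ 667 km/s

From qvB = mv²/r, v = qBr/m.
v = (1×1.60×10^-19)(0.598)(0.162) / (2.32×10^-26) = 6.67×10^5 m/s.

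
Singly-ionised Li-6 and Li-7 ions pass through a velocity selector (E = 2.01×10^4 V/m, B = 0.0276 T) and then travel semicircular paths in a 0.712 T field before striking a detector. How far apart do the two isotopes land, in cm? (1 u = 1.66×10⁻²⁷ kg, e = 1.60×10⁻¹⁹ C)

Both emerge at v = E/B₁ = 7.28×10^5 m/s.
r = mv/(qB₂), so r₁ = 0.0637 m and r₂ = 0.0743 m, giving Δr = 0.0106 m.
After a semicircle each ion lands a diameter 2r from the entry slit, so the separation is 2Δr = 0.0212 m.

Δd ≈ 2.12 cm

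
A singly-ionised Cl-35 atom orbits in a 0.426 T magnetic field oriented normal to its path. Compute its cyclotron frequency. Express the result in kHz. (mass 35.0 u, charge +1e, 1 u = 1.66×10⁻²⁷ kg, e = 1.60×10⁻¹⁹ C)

f = qB/(2πm) = (1×1.60×10^-19)(0.426) / [2π(5.81×10^-26)] = 1.87×10^5 Hz.

f ≈ 187 kHz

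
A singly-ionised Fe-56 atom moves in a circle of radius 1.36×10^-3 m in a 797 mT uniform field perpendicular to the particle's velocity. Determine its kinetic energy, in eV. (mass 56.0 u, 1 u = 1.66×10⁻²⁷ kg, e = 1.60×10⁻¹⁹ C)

K ≈ 1.01 eV

v = qBr/m = (1×1.60×10^-19)(0.797)(1.36×10^-3) / (9.30×10^-26) = 1870 m/s.
K = ½mv² = 0.5·(9.30×10^-26)·(1870)² = 1.62×10^-19 J = 1.01 eV.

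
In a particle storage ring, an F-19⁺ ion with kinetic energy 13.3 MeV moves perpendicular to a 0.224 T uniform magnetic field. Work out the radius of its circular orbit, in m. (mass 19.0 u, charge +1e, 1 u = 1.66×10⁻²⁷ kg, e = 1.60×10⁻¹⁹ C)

r ≈ 10.2 m

Convert the energy: K = 13.3 MeV = 2.13×10^-12 J.
v = √(2K/m) = √(2·2.13×10^-12/3.15×10^-26) = 1.16×10^7 m/s.
r = mv/(qB) = (3.15×10^-26)(1.16×10^7) / [(1×1.60×10^-19)(0.224)] = 10.2 m.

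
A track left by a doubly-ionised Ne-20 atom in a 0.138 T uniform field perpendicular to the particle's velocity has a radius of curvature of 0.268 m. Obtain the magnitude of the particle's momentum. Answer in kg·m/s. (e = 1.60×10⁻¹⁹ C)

Since qvB = mv²/r, the momentum p = mv = qBr.
p = (2×1.60×10^-19)(0.138)(0.268) = 1.18×10^-20 kg·m/s.

p ≈ 1.18×10^-20 kg·m/s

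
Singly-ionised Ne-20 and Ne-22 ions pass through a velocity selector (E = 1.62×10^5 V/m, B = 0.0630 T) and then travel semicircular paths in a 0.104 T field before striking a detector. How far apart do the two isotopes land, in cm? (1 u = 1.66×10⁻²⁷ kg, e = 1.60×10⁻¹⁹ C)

Both emerge at v = E/B₁ = 2.57×10^6 m/s.
r = mv/(qB₂), so r₁ = 5.130 m and r₂ = 5.644 m, giving Δr = 0.513 m.
After a semicircle each ion lands a diameter 2r from the entry slit, so the separation is 2Δr = 1.03 m.

Δd ≈ 103 cm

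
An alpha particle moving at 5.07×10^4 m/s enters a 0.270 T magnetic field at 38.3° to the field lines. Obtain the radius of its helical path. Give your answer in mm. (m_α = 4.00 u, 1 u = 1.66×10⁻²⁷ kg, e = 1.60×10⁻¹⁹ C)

Only the perpendicular component v⊥ = v sin38.3° = 3.14×10^4 m/s is bent by the field.
r = m v⊥ /(qB) = (6.64×10^-27)(3.14×10^4) / [(2×1.60×10^-19)(0.270)] = 2.41×10^-3 m.

r ≈ 2.41 mm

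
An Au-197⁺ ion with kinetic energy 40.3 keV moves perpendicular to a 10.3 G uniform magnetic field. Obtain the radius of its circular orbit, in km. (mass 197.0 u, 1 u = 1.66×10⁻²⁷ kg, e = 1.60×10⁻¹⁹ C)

Convert the energy: K = 40.3 keV = 6.45×10^-15 J.
v = √(2K/m) = √(2·6.45×10^-15/3.27×10^-25) = 1.99×10^5 m/s.
r = mv/(qB) = (3.27×10^-25)(1.99×10^5) / [(1×1.60×10^-19)(1.03×10^-3)] = 394 m.

r ≈ 0.394 km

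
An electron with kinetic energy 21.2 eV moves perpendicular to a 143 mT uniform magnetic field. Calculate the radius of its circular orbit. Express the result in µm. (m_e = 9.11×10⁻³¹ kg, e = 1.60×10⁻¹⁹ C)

Convert the energy: K = 21.2 eV = 3.39×10^-18 J.
v = √(2K/m) = √(2·3.39×10^-18/9.11×10^-31) = 2.73×10^6 m/s.
r = mv/(qB) = (9.11×10^-31)(2.73×10^6) / [(1×1.60×10^-19)(0.143)] = 1.09×10^-4 m.

r ≈ 109 µm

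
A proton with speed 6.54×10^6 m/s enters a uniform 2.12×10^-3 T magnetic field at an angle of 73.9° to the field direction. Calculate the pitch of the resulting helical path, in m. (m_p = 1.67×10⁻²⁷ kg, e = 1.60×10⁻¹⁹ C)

pitch ≈ 56.1 m

The velocity component along B is v∥ = v cos73.9° = 1.81×10^6 m/s.
The cyclotron period T = 2πm/(qB) = 3.09×10^-5 s is set by m, q, B alone.
Pitch = v∥·T = (1.81×10^6)(3.09×10^-5) = 56.1 m.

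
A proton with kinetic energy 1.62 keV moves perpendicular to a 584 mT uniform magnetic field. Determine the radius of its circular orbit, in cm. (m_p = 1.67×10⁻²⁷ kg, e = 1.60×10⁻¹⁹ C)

r ≈ 0.996 cm

Convert the energy: K = 1.62 keV = 2.59×10^-16 J.
v = √(2K/m) = √(2·2.59×10^-16/1.67×10^-27) = 5.57×10^5 m/s.
r = mv/(qB) = (1.67×10^-27)(5.57×10^5) / [(1×1.60×10^-19)(0.584)] = 9.96×10^-3 m.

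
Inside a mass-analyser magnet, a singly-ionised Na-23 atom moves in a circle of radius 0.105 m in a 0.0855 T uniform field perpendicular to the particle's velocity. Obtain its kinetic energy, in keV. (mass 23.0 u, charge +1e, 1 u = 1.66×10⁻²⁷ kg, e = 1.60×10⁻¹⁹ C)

K ≈ 0.169 keV

v = qBr/m = (1×1.60×10^-19)(0.0855)(0.105) / (3.82×10^-26) = 3.76×10^4 m/s.
K = ½mv² = 0.5·(3.82×10^-26)·(3.76×10^4)² = 2.70×10^-17 J = 0.169 keV.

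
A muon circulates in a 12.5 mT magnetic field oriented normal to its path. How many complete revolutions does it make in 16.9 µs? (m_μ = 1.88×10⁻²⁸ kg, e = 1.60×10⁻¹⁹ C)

N = 28

T = 2πm/(qB) = 2π(1.88×10^-28) / [(1×1.60×10^-19)(0.0125)] = 5.9062×10^-7 s.
N = t/T = 1.69×10^-5 / 5.9062×10^-7 ≈ 28.61, so 28 complete revolutions.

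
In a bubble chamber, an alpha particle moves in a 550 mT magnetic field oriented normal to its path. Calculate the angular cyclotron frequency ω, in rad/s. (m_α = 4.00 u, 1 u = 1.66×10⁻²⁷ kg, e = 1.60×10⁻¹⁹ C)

ω = qB/m = (2×1.60×10^-19)(0.550) / (6.64×10^-27) = 2.65×10^7 rad/s.

ω ≈ 2.65×10^7 rad/s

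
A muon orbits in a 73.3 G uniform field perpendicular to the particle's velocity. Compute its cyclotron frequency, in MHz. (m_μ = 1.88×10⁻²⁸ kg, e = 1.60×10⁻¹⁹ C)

f ≈ 0.993 MHz

f = qB/(2πm) = (1×1.60×10^-19)(7.33×10^-3) / [2π(1.88×10^-28)] = 9.93×10^5 Hz.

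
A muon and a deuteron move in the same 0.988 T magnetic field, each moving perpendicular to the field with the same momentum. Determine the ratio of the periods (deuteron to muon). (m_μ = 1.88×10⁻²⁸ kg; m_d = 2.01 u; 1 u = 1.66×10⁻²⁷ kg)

ratio ≈ 17.7

T = 2πm/(qB) is independent of speed, so T₂/T₁ = (m₂/q₂)/(m₁/q₁).
T_{deuteron}/T_{muon} = (3.34×10^-27/1e) / (1.88×10^-28/1e) = 17.7.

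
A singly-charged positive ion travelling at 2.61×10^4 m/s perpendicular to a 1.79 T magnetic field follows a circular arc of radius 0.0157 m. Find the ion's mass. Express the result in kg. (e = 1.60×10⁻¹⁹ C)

m ≈ 1.72×10^-25 kg

qvB = mv²/r ⇒ m = qBr/v.
m = (1×1.60×10^-19)(1.79)(0.0157) / (2.61×10^4) = 1.72×10^-25 kg.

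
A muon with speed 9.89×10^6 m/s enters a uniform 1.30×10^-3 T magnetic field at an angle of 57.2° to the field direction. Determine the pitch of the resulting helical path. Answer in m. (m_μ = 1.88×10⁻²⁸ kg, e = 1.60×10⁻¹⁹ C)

The velocity component along B is v∥ = v cos57.2° = 5.36×10^6 m/s.
The cyclotron period T = 2πm/(qB) = 5.68×10^-6 s is set by m, q, B alone.
Pitch = v∥·T = (5.36×10^6)(5.68×10^-6) = 30.4 m.

pitch ≈ 30.4 m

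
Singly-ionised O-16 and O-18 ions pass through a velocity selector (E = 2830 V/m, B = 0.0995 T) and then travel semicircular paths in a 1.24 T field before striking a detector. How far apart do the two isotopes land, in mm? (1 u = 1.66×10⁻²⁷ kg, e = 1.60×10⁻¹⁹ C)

Δd ≈ 0.952 mm

Both emerge at v = E/B₁ = 2.84×10^4 m/s.
r = mv/(qB₂), so r₁ = 3.808×10^-3 m and r₂ = 4.284×10^-3 m, giving Δr = 4.76×10^-4 m.
After a semicircle each ion lands a diameter 2r from the entry slit, so the separation is 2Δr = 9.52×10^-4 m.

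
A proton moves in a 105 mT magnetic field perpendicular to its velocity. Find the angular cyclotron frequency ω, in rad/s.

ω = qB/m = (1×1.60×10^-19)(0.105) / (1.67×10^-27) = 1.01×10^7 rad/s.

ω ≈ 1.01×10^7 rad/s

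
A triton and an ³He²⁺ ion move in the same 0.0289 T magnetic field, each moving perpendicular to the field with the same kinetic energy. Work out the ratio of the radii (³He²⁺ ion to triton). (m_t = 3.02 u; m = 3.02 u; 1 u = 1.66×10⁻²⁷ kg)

ratio ≈ 0.500

r = √(2mK)/(qB) ⇒ at equal K, r ∝ √m/q.
r_{³He²⁺ ion}/r_{triton} = 0.500.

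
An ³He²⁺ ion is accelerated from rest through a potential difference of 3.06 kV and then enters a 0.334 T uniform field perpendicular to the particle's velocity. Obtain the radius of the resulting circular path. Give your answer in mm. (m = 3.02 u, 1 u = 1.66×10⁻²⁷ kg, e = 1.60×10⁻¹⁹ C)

r ≈ 29.3 mm

The kinetic energy gained is K = qV = (2×1.60×10^-19)(3060) = 9.79×10^-16 J.
v = √(2K/m) = 6.25×10^5 m/s.
r = mv/(qB) = (5.01×10^-27)(6.25×10^5) / [(2×1.60×10^-19)(0.334)] = 0.0293 m.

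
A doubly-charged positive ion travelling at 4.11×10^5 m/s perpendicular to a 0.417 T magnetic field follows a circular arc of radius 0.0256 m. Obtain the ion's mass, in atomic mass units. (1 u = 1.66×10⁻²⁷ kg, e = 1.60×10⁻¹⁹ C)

m ≈ 5.01 u

qvB = mv²/r ⇒ m = qBr/v.
m = (2×1.60×10^-19)(0.417)(0.0256) / (4.11×10^5) = 8.31×10^-27 kg = 5.01 u.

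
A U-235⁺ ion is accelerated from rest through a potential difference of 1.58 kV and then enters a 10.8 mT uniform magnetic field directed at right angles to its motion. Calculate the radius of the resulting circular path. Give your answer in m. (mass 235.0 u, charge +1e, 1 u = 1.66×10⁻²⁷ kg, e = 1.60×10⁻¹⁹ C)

The kinetic energy gained is K = qV = (1×1.60×10^-19)(1580) = 2.53×10^-16 J.
v = √(2K/m) = 3.60×10^4 m/s.
r = mv/(qB) = (3.90×10^-25)(3.60×10^4) / [(1×1.60×10^-19)(0.0108)] = 8.13 m.

r ≈ 8.13 m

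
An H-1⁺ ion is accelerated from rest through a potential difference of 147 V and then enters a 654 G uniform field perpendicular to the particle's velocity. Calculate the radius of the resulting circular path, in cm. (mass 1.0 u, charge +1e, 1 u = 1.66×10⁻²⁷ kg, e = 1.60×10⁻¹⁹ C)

The kinetic energy gained is K = qV = (1×1.60×10^-19)(147) = 2.35×10^-17 J.
v = √(2K/m) = 1.68×10^5 m/s.
r = mv/(qB) = (1.66×10^-27)(1.68×10^5) / [(1×1.60×10^-19)(0.0654)] = 0.0267 m.

r ≈ 2.67 cm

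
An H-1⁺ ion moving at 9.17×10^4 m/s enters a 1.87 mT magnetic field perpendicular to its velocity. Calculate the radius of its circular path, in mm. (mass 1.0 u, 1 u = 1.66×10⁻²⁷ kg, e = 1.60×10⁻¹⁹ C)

The magnetic force provides the centripetal force: qvB = mv²/r, so r = mv/(qB).
r = (1.66×10^-27 kg)(9.17×10^4 m/s) / [(1×1.60×10^-19 C)(1.87×10^-3 T)] = 0.509 m.

r ≈ 509 mm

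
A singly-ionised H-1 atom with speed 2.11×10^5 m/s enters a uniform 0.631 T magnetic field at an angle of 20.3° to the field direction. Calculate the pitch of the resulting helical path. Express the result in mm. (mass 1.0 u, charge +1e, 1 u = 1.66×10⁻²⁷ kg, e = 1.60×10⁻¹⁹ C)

pitch ≈ 20.4 mm

The velocity component along B is v∥ = v cos20.3° = 1.98×10^5 m/s.
The cyclotron period T = 2πm/(qB) = 1.03×10^-7 s is set by m, q, B alone.
Pitch = v∥·T = (1.98×10^5)(1.03×10^-7) = 0.0204 m.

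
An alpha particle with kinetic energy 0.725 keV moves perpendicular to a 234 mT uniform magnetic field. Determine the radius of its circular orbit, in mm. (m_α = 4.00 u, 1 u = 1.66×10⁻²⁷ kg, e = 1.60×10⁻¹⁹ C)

Convert the energy: K = 0.725 keV = 1.16×10^-16 J.
v = √(2K/m) = √(2·1.16×10^-16/6.64×10^-27) = 1.87×10^5 m/s.
r = mv/(qB) = (6.64×10^-27)(1.87×10^5) / [(2×1.60×10^-19)(0.234)] = 0.0166 m.

r ≈ 16.6 mm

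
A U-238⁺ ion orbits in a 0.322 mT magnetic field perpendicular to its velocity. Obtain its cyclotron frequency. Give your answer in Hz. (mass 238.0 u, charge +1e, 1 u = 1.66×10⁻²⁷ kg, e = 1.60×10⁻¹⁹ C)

f = qB/(2πm) = (1×1.60×10^-19)(3.22×10^-4) / [2π(3.95×10^-25)] = 20.8 Hz.

f ≈ 20.8 Hz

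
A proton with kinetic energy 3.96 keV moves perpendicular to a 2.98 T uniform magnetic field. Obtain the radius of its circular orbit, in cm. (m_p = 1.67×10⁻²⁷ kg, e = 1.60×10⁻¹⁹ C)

r ≈ 0.305 cm

Convert the energy: K = 3.96 keV = 6.34×10^-16 J.
v = √(2K/m) = √(2·6.34×10^-16/1.67×10^-27) = 8.71×10^5 m/s.
r = mv/(qB) = (1.67×10^-27)(8.71×10^5) / [(1×1.60×10^-19)(2.98)] = 3.05×10^-3 m.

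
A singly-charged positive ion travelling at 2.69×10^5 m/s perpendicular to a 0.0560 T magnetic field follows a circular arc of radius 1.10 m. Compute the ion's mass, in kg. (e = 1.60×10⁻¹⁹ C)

m ≈ 3.66×10^-26 kg

qvB = mv²/r ⇒ m = qBr/v.
m = (1×1.60×10^-19)(0.0560)(1.10) / (2.69×10^5) = 3.66×10^-26 kg.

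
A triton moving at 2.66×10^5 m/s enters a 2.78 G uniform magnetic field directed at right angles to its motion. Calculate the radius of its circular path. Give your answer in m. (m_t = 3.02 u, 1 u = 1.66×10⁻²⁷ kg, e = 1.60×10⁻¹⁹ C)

The magnetic force provides the centripetal force: qvB = mv²/r, so r = mv/(qB).
r = (5.01×10^-27 kg)(2.66×10^5 m/s) / [(1×1.60×10^-19 C)(2.78×10^-4 T)] = 30.0 m.

r ≈ 30.0 m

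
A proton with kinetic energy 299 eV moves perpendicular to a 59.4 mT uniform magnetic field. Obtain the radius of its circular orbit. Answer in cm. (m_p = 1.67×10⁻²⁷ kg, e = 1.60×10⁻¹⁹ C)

Convert the energy: K = 299 eV = 4.78×10^-17 J.
v = √(2K/m) = √(2·4.78×10^-17/1.67×10^-27) = 2.39×10^5 m/s.
r = mv/(qB) = (1.67×10^-27)(2.39×10^5) / [(1×1.60×10^-19)(0.0594)] = 0.0421 m.

r ≈ 4.21 cm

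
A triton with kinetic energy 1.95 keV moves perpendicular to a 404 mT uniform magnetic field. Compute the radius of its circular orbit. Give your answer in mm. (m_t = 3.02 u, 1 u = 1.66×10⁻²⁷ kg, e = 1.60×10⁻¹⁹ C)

Convert the energy: K = 1.95 keV = 3.12×10^-16 J.
v = √(2K/m) = √(2·3.12×10^-16/5.01×10^-27) = 3.53×10^5 m/s.
r = mv/(qB) = (5.01×10^-27)(3.53×10^5) / [(1×1.60×10^-19)(0.404)] = 0.0274 m.

r ≈ 27.4 mm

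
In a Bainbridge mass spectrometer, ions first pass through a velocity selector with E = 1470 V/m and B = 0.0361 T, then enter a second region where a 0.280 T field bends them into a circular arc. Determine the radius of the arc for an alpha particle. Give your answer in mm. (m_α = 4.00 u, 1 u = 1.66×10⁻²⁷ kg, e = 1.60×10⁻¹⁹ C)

r ≈ 3.02 mm

The selector passes v = E/B = 1470/0.0361 = 4.07×10^4 m/s.
In the deflection region, r = mv/(qB₂) = (6.64×10^-27)(4.07×10^4) / [(2×1.60×10^-19)(0.280)] = 3.02×10^-3 m.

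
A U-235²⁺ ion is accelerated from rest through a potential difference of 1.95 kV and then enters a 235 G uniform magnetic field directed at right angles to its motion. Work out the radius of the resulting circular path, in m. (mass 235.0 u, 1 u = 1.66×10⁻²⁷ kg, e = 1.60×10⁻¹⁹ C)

r ≈ 2.93 m

The kinetic energy gained is K = qV = (2×1.60×10^-19)(1950) = 6.24×10^-16 J.
v = √(2K/m) = 5.66×10^4 m/s.
r = mv/(qB) = (3.90×10^-25)(5.66×10^4) / [(2×1.60×10^-19)(0.0235)] = 2.93 m.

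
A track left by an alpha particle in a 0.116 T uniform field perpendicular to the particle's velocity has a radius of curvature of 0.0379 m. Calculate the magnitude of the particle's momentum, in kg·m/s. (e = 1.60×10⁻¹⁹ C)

p ≈ 1.41×10^-21 kg·m/s

Since qvB = mv²/r, the momentum p = mv = qBr.
p = (2×1.60×10^-19)(0.116)(0.0379) = 1.41×10^-21 kg·m/s.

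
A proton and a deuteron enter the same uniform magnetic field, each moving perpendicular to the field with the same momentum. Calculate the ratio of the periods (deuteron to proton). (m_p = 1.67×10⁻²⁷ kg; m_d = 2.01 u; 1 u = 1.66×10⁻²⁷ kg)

ratio ≈ 2.00

T = 2πm/(qB) is independent of speed, so T₂/T₁ = (m₂/q₂)/(m₁/q₁).
T_{deuteron}/T_{proton} = (3.34×10^-27/1e) / (1.67×10^-27/1e) = 2.00.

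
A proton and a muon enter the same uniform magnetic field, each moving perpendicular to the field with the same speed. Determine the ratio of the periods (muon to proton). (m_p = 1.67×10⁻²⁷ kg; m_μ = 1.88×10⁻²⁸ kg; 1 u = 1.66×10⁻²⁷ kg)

T = 2πm/(qB) is independent of speed, so T₂/T₁ = (m₂/q₂)/(m₁/q₁).
T_{muon}/T_{proton} = (1.88×10^-28/1e) / (1.67×10^-27/1e) = 0.113.

ratio ≈ 0.113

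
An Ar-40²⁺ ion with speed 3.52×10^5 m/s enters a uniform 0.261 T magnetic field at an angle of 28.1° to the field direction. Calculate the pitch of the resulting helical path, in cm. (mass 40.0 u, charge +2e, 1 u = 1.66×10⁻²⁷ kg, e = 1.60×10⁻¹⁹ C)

The velocity component along B is v∥ = v cos28.1° = 3.11×10^5 m/s.
The cyclotron period T = 2πm/(qB) = 5.00×10^-6 s is set by m, q, B alone.
Pitch = v∥·T = (3.11×10^5)(5.00×10^-6) = 1.55 m.

pitch ≈ 155 cm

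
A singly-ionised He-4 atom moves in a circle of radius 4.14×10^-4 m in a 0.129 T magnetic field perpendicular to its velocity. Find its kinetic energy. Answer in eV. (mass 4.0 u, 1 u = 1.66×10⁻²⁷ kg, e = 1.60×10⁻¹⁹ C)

v = qBr/m = (1×1.60×10^-19)(0.129)(4.14×10^-4) / (6.64×10^-27) = 1290 m/s.
K = ½mv² = 0.5·(6.64×10^-27)·(1290)² = 5.50×10^-21 J = 0.0344 eV.

K ≈ 0.0344 eV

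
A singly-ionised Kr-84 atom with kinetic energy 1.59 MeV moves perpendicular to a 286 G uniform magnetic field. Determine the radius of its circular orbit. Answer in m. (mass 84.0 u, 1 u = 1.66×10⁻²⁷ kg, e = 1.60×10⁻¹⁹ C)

Convert the energy: K = 1.59 MeV = 2.54×10^-13 J.
v = √(2K/m) = √(2·2.54×10^-13/1.39×10^-25) = 1.91×10^6 m/s.
r = mv/(qB) = (1.39×10^-25)(1.91×10^6) / [(1×1.60×10^-19)(0.0286)] = 58.2 m.

r ≈ 58.2 m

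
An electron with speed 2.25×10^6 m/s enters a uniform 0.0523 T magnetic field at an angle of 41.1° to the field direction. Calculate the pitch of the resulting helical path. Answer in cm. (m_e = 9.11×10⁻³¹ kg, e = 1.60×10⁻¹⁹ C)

The velocity component along B is v∥ = v cos41.1° = 1.70×10^6 m/s.
The cyclotron period T = 2πm/(qB) = 6.84×10^-10 s is set by m, q, B alone.
Pitch = v∥·T = (1.70×10^6)(6.84×10^-10) = 1.16×10^-3 m.

pitch ≈ 0.116 cm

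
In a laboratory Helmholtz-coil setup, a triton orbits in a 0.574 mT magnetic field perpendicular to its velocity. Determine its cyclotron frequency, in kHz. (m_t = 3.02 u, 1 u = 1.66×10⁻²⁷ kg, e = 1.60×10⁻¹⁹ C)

f = qB/(2πm) = (1×1.60×10^-19)(5.74×10^-4) / [2π(5.01×10^-27)] = 2920 Hz.

f ≈ 2.92 kHz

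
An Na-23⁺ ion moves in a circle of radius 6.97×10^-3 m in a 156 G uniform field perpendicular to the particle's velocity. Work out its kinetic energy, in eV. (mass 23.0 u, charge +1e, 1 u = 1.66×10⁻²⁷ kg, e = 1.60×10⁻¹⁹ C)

K ≈ 0.0248 eV

v = qBr/m = (1×1.60×10^-19)(0.0156)(6.97×10^-3) / (3.82×10^-26) = 456 m/s.
K = ½mv² = 0.5·(3.82×10^-26)·(456)² = 3.96×10^-21 J = 0.0248 eV.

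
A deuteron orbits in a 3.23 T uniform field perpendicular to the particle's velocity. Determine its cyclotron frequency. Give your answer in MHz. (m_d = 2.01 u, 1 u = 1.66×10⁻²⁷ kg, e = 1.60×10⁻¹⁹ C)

f ≈ 24.7 MHz

f = qB/(2πm) = (1×1.60×10^-19)(3.23) / [2π(3.34×10^-27)] = 2.47×10^7 Hz.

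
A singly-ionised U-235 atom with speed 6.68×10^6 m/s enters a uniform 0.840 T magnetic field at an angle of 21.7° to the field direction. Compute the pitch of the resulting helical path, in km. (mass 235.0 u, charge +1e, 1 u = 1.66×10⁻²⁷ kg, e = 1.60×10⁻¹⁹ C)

pitch ≈ 0.113 km

The velocity component along B is v∥ = v cos21.7° = 6.21×10^6 m/s.
The cyclotron period T = 2πm/(qB) = 1.82×10^-5 s is set by m, q, B alone.
Pitch = v∥·T = (6.21×10^6)(1.82×10^-5) = 113 m.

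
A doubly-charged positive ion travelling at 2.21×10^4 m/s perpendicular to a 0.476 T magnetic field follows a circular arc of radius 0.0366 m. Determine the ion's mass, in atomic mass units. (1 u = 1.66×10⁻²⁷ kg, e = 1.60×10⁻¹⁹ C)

qvB = mv²/r ⇒ m = qBr/v.
m = (2×1.60×10^-19)(0.476)(0.0366) / (2.21×10^4) = 2.52×10^-25 kg = 152 u.

m ≈ 152 u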